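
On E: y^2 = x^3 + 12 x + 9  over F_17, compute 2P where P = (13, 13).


Doubling: s = (3 x1^2 + a) / (2 y1)
s = (3*13^2 + 12) / (2*13) mod 17 = 1
x3 = s^2 - 2 x1 mod 17 = 1^2 - 2*13 = 9
y3 = s (x1 - x3) - y1 mod 17 = 1 * (13 - 9) - 13 = 8

2P = (9, 8)


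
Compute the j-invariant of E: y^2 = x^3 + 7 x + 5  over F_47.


Delta = -16(4 a^3 + 27 b^2) mod 47 = 7
-1728 * (4 a)^3 = -1728 * (4*7)^3 mod 47 = 33
j = 33 * 7^(-1) mod 47 = 45

j = 45 (mod 47)


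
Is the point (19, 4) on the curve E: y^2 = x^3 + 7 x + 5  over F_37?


Check whether y^2 = x^3 + 7 x + 5 (mod 37) for (x, y) = (19, 4).
LHS: y^2 = 4^2 mod 37 = 16
RHS: x^3 + 7 x + 5 = 19^3 + 7*19 + 5 mod 37 = 4
LHS != RHS

No, not on the curve


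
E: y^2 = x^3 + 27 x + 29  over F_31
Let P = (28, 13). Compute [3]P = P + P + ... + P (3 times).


k = 3 = 11_2 (binary, LSB first: 11)
Double-and-add from P = (28, 13):
  bit 0 = 1: acc = O + (28, 13) = (28, 13)
  bit 1 = 1: acc = (28, 13) + (16, 0) = (28, 18)

3P = (28, 18)


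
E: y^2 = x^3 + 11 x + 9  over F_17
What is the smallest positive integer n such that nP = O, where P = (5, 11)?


Compute successive multiples of P until we hit O:
  1P = (5, 11)
  2P = (5, 6)
  3P = O

ord(P) = 3


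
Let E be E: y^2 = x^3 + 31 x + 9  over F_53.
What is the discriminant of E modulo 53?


4 a^3 + 27 b^2 = 4*31^3 + 27*9^2 = 119164 + 2187 = 121351
Delta = -16 * (121351) = -1941616
Delta mod 53 = 39

Delta = 39 (mod 53)


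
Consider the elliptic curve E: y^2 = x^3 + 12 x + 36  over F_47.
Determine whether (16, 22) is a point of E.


Check whether y^2 = x^3 + 12 x + 36 (mod 47) for (x, y) = (16, 22).
LHS: y^2 = 22^2 mod 47 = 14
RHS: x^3 + 12 x + 36 = 16^3 + 12*16 + 36 mod 47 = 0
LHS != RHS

No, not on the curve


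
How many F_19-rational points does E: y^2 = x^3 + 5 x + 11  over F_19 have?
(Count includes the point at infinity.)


For each x in F_19, count y with y^2 = x^3 + 5 x + 11 mod 19:
  x = 0: RHS = 11, y in [7, 12]  -> 2 point(s)
  x = 1: RHS = 17, y in [6, 13]  -> 2 point(s)
  x = 4: RHS = 0, y in [0]  -> 1 point(s)
  x = 5: RHS = 9, y in [3, 16]  -> 2 point(s)
  x = 7: RHS = 9, y in [3, 16]  -> 2 point(s)
  x = 9: RHS = 6, y in [5, 14]  -> 2 point(s)
  x = 10: RHS = 16, y in [4, 15]  -> 2 point(s)
  x = 16: RHS = 7, y in [8, 11]  -> 2 point(s)
  x = 18: RHS = 5, y in [9, 10]  -> 2 point(s)
Affine points: 17. Add the point at infinity: total = 18.

#E(F_19) = 18


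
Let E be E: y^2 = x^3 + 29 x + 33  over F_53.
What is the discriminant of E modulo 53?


4 a^3 + 27 b^2 = 4*29^3 + 27*33^2 = 97556 + 29403 = 126959
Delta = -16 * (126959) = -2031344
Delta mod 53 = 40

Delta = 40 (mod 53)


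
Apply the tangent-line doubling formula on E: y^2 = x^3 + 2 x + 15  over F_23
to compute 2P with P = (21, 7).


Doubling: s = (3 x1^2 + a) / (2 y1)
s = (3*21^2 + 2) / (2*7) mod 23 = 1
x3 = s^2 - 2 x1 mod 23 = 1^2 - 2*21 = 5
y3 = s (x1 - x3) - y1 mod 23 = 1 * (21 - 5) - 7 = 9

2P = (5, 9)


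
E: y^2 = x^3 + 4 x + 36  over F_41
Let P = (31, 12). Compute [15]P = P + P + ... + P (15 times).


k = 15 = 1111_2 (binary, LSB first: 1111)
Double-and-add from P = (31, 12):
  bit 0 = 1: acc = O + (31, 12) = (31, 12)
  bit 1 = 1: acc = (31, 12) + (21, 19) = (35, 40)
  bit 2 = 1: acc = (35, 40) + (24, 37) = (39, 26)
  bit 3 = 1: acc = (39, 26) + (33, 5) = (12, 7)

15P = (12, 7)


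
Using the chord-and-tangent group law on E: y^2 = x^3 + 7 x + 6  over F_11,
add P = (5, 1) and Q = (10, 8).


P != Q, so use the chord formula.
s = (y2 - y1) / (x2 - x1) = (7) / (5) mod 11 = 8
x3 = s^2 - x1 - x2 mod 11 = 8^2 - 5 - 10 = 5
y3 = s (x1 - x3) - y1 mod 11 = 8 * (5 - 5) - 1 = 10

P + Q = (5, 10)


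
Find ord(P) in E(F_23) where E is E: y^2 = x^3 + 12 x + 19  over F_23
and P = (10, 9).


Compute successive multiples of P until we hit O:
  1P = (10, 9)
  2P = (7, 20)
  3P = (22, 12)
  4P = (4, 4)
  5P = (18, 15)
  6P = (20, 18)
  7P = (6, 13)
  8P = (8, 12)
  ... (continuing to 27P)
  27P = O

ord(P) = 27


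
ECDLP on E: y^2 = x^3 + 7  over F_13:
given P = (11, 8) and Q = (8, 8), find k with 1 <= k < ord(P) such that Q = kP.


Enumerate multiples of P until we hit Q = (8, 8):
  1P = (11, 8)
  2P = (7, 8)
  3P = (8, 5)
  4P = (8, 8)
Match found at i = 4.

k = 4


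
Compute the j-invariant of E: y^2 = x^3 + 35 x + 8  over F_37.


Delta = -16(4 a^3 + 27 b^2) mod 37 = 22
-1728 * (4 a)^3 = -1728 * (4*35)^3 mod 37 = 29
j = 29 * 22^(-1) mod 37 = 3

j = 3 (mod 37)


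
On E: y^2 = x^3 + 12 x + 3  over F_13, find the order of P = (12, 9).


Compute successive multiples of P until we hit O:
  1P = (12, 9)
  2P = (11, 7)
  3P = (7, 1)
  4P = (8, 0)
  5P = (7, 12)
  6P = (11, 6)
  7P = (12, 4)
  8P = O

ord(P) = 8


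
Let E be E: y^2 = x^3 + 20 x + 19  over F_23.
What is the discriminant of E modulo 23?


4 a^3 + 27 b^2 = 4*20^3 + 27*19^2 = 32000 + 9747 = 41747
Delta = -16 * (41747) = -667952
Delta mod 23 = 14

Delta = 14 (mod 23)


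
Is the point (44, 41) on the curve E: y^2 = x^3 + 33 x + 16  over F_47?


Check whether y^2 = x^3 + 33 x + 16 (mod 47) for (x, y) = (44, 41).
LHS: y^2 = 41^2 mod 47 = 36
RHS: x^3 + 33 x + 16 = 44^3 + 33*44 + 16 mod 47 = 31
LHS != RHS

No, not on the curve


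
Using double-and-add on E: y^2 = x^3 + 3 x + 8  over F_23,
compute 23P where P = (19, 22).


k = 23 = 10111_2 (binary, LSB first: 11101)
Double-and-add from P = (19, 22):
  bit 0 = 1: acc = O + (19, 22) = (19, 22)
  bit 1 = 1: acc = (19, 22) + (20, 15) = (10, 7)
  bit 2 = 1: acc = (10, 7) + (7, 21) = (15, 1)
  bit 3 = 0: acc unchanged = (15, 1)
  bit 4 = 1: acc = (15, 1) + (22, 21) = (12, 1)

23P = (12, 1)


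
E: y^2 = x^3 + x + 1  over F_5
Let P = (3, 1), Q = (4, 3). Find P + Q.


P != Q, so use the chord formula.
s = (y2 - y1) / (x2 - x1) = (2) / (1) mod 5 = 2
x3 = s^2 - x1 - x2 mod 5 = 2^2 - 3 - 4 = 2
y3 = s (x1 - x3) - y1 mod 5 = 2 * (3 - 2) - 1 = 1

P + Q = (2, 1)


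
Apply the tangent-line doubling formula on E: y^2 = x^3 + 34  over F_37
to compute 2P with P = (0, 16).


Doubling: s = (3 x1^2 + a) / (2 y1)
s = (3*0^2 + 0) / (2*16) mod 37 = 0
x3 = s^2 - 2 x1 mod 37 = 0^2 - 2*0 = 0
y3 = s (x1 - x3) - y1 mod 37 = 0 * (0 - 0) - 16 = 21

2P = (0, 21)


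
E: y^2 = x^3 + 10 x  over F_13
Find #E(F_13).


For each x in F_13, count y with y^2 = x^3 + 10 x + 0 mod 13:
  x = 0: RHS = 0, y in [0]  -> 1 point(s)
  x = 4: RHS = 0, y in [0]  -> 1 point(s)
  x = 6: RHS = 3, y in [4, 9]  -> 2 point(s)
  x = 7: RHS = 10, y in [6, 7]  -> 2 point(s)
  x = 9: RHS = 0, y in [0]  -> 1 point(s)
Affine points: 7. Add the point at infinity: total = 8.

#E(F_13) = 8


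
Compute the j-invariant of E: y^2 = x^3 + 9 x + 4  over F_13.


Delta = -16(4 a^3 + 27 b^2) mod 13 = 5
-1728 * (4 a)^3 = -1728 * (4*9)^3 mod 13 = 12
j = 12 * 5^(-1) mod 13 = 5

j = 5 (mod 13)


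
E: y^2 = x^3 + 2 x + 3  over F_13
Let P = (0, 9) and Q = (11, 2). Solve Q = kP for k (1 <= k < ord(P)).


Enumerate multiples of P until we hit Q = (11, 2):
  1P = (0, 9)
  2P = (9, 3)
  3P = (3, 6)
  4P = (11, 2)
Match found at i = 4.

k = 4


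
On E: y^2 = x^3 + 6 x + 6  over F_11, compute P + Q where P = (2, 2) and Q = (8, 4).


P != Q, so use the chord formula.
s = (y2 - y1) / (x2 - x1) = (2) / (6) mod 11 = 4
x3 = s^2 - x1 - x2 mod 11 = 4^2 - 2 - 8 = 6
y3 = s (x1 - x3) - y1 mod 11 = 4 * (2 - 6) - 2 = 4

P + Q = (6, 4)


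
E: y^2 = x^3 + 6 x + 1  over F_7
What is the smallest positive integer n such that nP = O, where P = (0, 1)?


Compute successive multiples of P until we hit O:
  1P = (0, 1)
  2P = (2, 0)
  3P = (0, 6)
  4P = O

ord(P) = 4


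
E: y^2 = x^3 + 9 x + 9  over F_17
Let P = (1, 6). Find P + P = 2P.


Doubling: s = (3 x1^2 + a) / (2 y1)
s = (3*1^2 + 9) / (2*6) mod 17 = 1
x3 = s^2 - 2 x1 mod 17 = 1^2 - 2*1 = 16
y3 = s (x1 - x3) - y1 mod 17 = 1 * (1 - 16) - 6 = 13

2P = (16, 13)


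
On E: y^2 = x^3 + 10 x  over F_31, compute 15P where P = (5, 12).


k = 15 = 1111_2 (binary, LSB first: 1111)
Double-and-add from P = (5, 12):
  bit 0 = 1: acc = O + (5, 12) = (5, 12)
  bit 1 = 1: acc = (5, 12) + (28, 6) = (16, 3)
  bit 2 = 1: acc = (16, 3) + (14, 1) = (2, 11)
  bit 3 = 1: acc = (2, 11) + (0, 0) = (5, 19)

15P = (5, 19)


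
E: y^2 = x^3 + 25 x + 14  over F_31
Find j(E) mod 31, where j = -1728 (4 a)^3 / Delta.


Delta = -16(4 a^3 + 27 b^2) mod 31 = 18
-1728 * (4 a)^3 = -1728 * (4*25)^3 mod 31 = 16
j = 16 * 18^(-1) mod 31 = 25

j = 25 (mod 31)


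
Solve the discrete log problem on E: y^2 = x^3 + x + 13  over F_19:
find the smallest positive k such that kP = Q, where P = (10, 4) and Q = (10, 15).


Enumerate multiples of P until we hit Q = (10, 15):
  1P = (10, 4)
  2P = (3, 10)
  3P = (11, 5)
  4P = (18, 7)
  5P = (14, 4)
  6P = (14, 15)
  7P = (18, 12)
  8P = (11, 14)
  9P = (3, 9)
  10P = (10, 15)
Match found at i = 10.

k = 10


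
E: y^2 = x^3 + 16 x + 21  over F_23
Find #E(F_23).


For each x in F_23, count y with y^2 = x^3 + 16 x + 21 mod 23:
  x = 3: RHS = 4, y in [2, 21]  -> 2 point(s)
  x = 7: RHS = 16, y in [4, 19]  -> 2 point(s)
  x = 10: RHS = 8, y in [10, 13]  -> 2 point(s)
  x = 12: RHS = 9, y in [3, 20]  -> 2 point(s)
  x = 15: RHS = 2, y in [5, 18]  -> 2 point(s)
  x = 16: RHS = 3, y in [7, 16]  -> 2 point(s)
  x = 17: RHS = 8, y in [10, 13]  -> 2 point(s)
  x = 18: RHS = 0, y in [0]  -> 1 point(s)
  x = 19: RHS = 8, y in [10, 13]  -> 2 point(s)
  x = 21: RHS = 4, y in [2, 21]  -> 2 point(s)
  x = 22: RHS = 4, y in [2, 21]  -> 2 point(s)
Affine points: 21. Add the point at infinity: total = 22.

#E(F_23) = 22


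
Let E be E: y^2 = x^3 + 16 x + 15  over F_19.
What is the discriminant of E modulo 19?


4 a^3 + 27 b^2 = 4*16^3 + 27*15^2 = 16384 + 6075 = 22459
Delta = -16 * (22459) = -359344
Delta mod 19 = 3

Delta = 3 (mod 19)


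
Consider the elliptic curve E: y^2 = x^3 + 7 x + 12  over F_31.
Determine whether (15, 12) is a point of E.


Check whether y^2 = x^3 + 7 x + 12 (mod 31) for (x, y) = (15, 12).
LHS: y^2 = 12^2 mod 31 = 20
RHS: x^3 + 7 x + 12 = 15^3 + 7*15 + 12 mod 31 = 20
LHS = RHS

Yes, on the curve


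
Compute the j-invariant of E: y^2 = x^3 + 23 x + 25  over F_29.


Delta = -16(4 a^3 + 27 b^2) mod 29 = 10
-1728 * (4 a)^3 = -1728 * (4*23)^3 mod 29 = 21
j = 21 * 10^(-1) mod 29 = 5

j = 5 (mod 29)


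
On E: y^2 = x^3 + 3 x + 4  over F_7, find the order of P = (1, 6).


Compute successive multiples of P until we hit O:
  1P = (1, 6)
  2P = (0, 5)
  3P = (0, 2)
  4P = (1, 1)
  5P = O

ord(P) = 5


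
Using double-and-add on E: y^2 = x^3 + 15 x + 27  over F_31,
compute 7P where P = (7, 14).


k = 7 = 111_2 (binary, LSB first: 111)
Double-and-add from P = (7, 14):
  bit 0 = 1: acc = O + (7, 14) = (7, 14)
  bit 1 = 1: acc = (7, 14) + (19, 14) = (5, 17)
  bit 2 = 1: acc = (5, 17) + (29, 19) = (11, 29)

7P = (11, 29)


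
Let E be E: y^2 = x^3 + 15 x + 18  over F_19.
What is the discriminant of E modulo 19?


4 a^3 + 27 b^2 = 4*15^3 + 27*18^2 = 13500 + 8748 = 22248
Delta = -16 * (22248) = -355968
Delta mod 19 = 16

Delta = 16 (mod 19)


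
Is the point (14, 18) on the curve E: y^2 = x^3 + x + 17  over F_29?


Check whether y^2 = x^3 + 1 x + 17 (mod 29) for (x, y) = (14, 18).
LHS: y^2 = 18^2 mod 29 = 5
RHS: x^3 + 1 x + 17 = 14^3 + 1*14 + 17 mod 29 = 20
LHS != RHS

No, not on the curve


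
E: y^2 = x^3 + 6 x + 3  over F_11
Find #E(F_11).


For each x in F_11, count y with y^2 = x^3 + 6 x + 3 mod 11:
  x = 0: RHS = 3, y in [5, 6]  -> 2 point(s)
  x = 2: RHS = 1, y in [1, 10]  -> 2 point(s)
  x = 3: RHS = 4, y in [2, 9]  -> 2 point(s)
  x = 4: RHS = 3, y in [5, 6]  -> 2 point(s)
  x = 5: RHS = 4, y in [2, 9]  -> 2 point(s)
  x = 7: RHS = 3, y in [5, 6]  -> 2 point(s)
  x = 9: RHS = 5, y in [4, 7]  -> 2 point(s)
Affine points: 14. Add the point at infinity: total = 15.

#E(F_11) = 15


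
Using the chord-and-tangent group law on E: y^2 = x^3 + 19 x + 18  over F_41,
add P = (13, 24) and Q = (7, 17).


P != Q, so use the chord formula.
s = (y2 - y1) / (x2 - x1) = (34) / (35) mod 41 = 8
x3 = s^2 - x1 - x2 mod 41 = 8^2 - 13 - 7 = 3
y3 = s (x1 - x3) - y1 mod 41 = 8 * (13 - 3) - 24 = 15

P + Q = (3, 15)


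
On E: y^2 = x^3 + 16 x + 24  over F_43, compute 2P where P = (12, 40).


Doubling: s = (3 x1^2 + a) / (2 y1)
s = (3*12^2 + 16) / (2*40) mod 43 = 40
x3 = s^2 - 2 x1 mod 43 = 40^2 - 2*12 = 28
y3 = s (x1 - x3) - y1 mod 43 = 40 * (12 - 28) - 40 = 8

2P = (28, 8)


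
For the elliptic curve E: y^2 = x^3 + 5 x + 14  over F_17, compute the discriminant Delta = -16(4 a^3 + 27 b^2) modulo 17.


4 a^3 + 27 b^2 = 4*5^3 + 27*14^2 = 500 + 5292 = 5792
Delta = -16 * (5792) = -92672
Delta mod 17 = 12

Delta = 12 (mod 17)


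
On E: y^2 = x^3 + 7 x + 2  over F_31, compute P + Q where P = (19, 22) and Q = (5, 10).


P != Q, so use the chord formula.
s = (y2 - y1) / (x2 - x1) = (19) / (17) mod 31 = 23
x3 = s^2 - x1 - x2 mod 31 = 23^2 - 19 - 5 = 9
y3 = s (x1 - x3) - y1 mod 31 = 23 * (19 - 9) - 22 = 22

P + Q = (9, 22)


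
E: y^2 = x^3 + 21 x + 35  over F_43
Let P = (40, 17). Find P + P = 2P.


Doubling: s = (3 x1^2 + a) / (2 y1)
s = (3*40^2 + 21) / (2*17) mod 43 = 9
x3 = s^2 - 2 x1 mod 43 = 9^2 - 2*40 = 1
y3 = s (x1 - x3) - y1 mod 43 = 9 * (40 - 1) - 17 = 33

2P = (1, 33)


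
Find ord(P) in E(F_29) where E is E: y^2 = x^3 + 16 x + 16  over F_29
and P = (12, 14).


Compute successive multiples of P until we hit O:
  1P = (12, 14)
  2P = (0, 4)
  3P = (4, 12)
  4P = (4, 17)
  5P = (0, 25)
  6P = (12, 15)
  7P = O

ord(P) = 7


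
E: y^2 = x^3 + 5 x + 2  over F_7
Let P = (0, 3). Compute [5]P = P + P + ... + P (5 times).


k = 5 = 101_2 (binary, LSB first: 101)
Double-and-add from P = (0, 3):
  bit 0 = 1: acc = O + (0, 3) = (0, 3)
  bit 1 = 0: acc unchanged = (0, 3)
  bit 2 = 1: acc = (0, 3) + (1, 6) = (1, 1)

5P = (1, 1)


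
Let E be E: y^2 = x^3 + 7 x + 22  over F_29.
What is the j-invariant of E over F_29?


Delta = -16(4 a^3 + 27 b^2) mod 29 = 3
-1728 * (4 a)^3 = -1728 * (4*7)^3 mod 29 = 17
j = 17 * 3^(-1) mod 29 = 25

j = 25 (mod 29)


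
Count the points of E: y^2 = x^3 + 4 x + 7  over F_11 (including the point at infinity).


For each x in F_11, count y with y^2 = x^3 + 4 x + 7 mod 11:
  x = 1: RHS = 1, y in [1, 10]  -> 2 point(s)
  x = 2: RHS = 1, y in [1, 10]  -> 2 point(s)
  x = 5: RHS = 9, y in [3, 8]  -> 2 point(s)
  x = 6: RHS = 5, y in [4, 7]  -> 2 point(s)
  x = 7: RHS = 4, y in [2, 9]  -> 2 point(s)
  x = 8: RHS = 1, y in [1, 10]  -> 2 point(s)
Affine points: 12. Add the point at infinity: total = 13.

#E(F_11) = 13


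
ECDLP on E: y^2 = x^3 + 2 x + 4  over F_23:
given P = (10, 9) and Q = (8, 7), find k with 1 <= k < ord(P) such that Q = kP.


Enumerate multiples of P until we hit Q = (8, 7):
  1P = (10, 9)
  2P = (19, 1)
  3P = (7, 19)
  4P = (12, 13)
  5P = (5, 1)
  6P = (17, 12)
  7P = (22, 22)
  8P = (0, 21)
  9P = (8, 7)
Match found at i = 9.

k = 9


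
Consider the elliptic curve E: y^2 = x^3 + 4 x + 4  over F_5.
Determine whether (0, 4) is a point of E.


Check whether y^2 = x^3 + 4 x + 4 (mod 5) for (x, y) = (0, 4).
LHS: y^2 = 4^2 mod 5 = 1
RHS: x^3 + 4 x + 4 = 0^3 + 4*0 + 4 mod 5 = 4
LHS != RHS

No, not on the curve


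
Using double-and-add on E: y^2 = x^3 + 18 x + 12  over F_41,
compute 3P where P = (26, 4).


k = 3 = 11_2 (binary, LSB first: 11)
Double-and-add from P = (26, 4):
  bit 0 = 1: acc = O + (26, 4) = (26, 4)
  bit 1 = 1: acc = (26, 4) + (20, 34) = (20, 7)

3P = (20, 7)


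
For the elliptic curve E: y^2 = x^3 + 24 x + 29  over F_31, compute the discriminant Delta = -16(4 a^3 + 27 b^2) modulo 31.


4 a^3 + 27 b^2 = 4*24^3 + 27*29^2 = 55296 + 22707 = 78003
Delta = -16 * (78003) = -1248048
Delta mod 31 = 12

Delta = 12 (mod 31)


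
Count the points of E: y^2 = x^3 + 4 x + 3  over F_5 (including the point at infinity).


For each x in F_5, count y with y^2 = x^3 + 4 x + 3 mod 5:
  x = 2: RHS = 4, y in [2, 3]  -> 2 point(s)
Affine points: 2. Add the point at infinity: total = 3.

#E(F_5) = 3


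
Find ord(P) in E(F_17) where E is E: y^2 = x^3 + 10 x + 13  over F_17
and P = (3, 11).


Compute successive multiples of P until we hit O:
  1P = (3, 11)
  2P = (10, 12)
  3P = (12, 12)
  4P = (6, 0)
  5P = (12, 5)
  6P = (10, 5)
  7P = (3, 6)
  8P = O

ord(P) = 8


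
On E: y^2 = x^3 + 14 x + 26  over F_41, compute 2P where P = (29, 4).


Doubling: s = (3 x1^2 + a) / (2 y1)
s = (3*29^2 + 14) / (2*4) mod 41 = 25
x3 = s^2 - 2 x1 mod 41 = 25^2 - 2*29 = 34
y3 = s (x1 - x3) - y1 mod 41 = 25 * (29 - 34) - 4 = 35

2P = (34, 35)


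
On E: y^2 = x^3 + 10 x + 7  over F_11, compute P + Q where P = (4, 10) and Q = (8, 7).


P != Q, so use the chord formula.
s = (y2 - y1) / (x2 - x1) = (8) / (4) mod 11 = 2
x3 = s^2 - x1 - x2 mod 11 = 2^2 - 4 - 8 = 3
y3 = s (x1 - x3) - y1 mod 11 = 2 * (4 - 3) - 10 = 3

P + Q = (3, 3)


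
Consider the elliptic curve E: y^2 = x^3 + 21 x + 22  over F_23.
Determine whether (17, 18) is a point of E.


Check whether y^2 = x^3 + 21 x + 22 (mod 23) for (x, y) = (17, 18).
LHS: y^2 = 18^2 mod 23 = 2
RHS: x^3 + 21 x + 22 = 17^3 + 21*17 + 22 mod 23 = 2
LHS = RHS

Yes, on the curve


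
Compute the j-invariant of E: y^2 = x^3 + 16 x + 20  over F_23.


Delta = -16(4 a^3 + 27 b^2) mod 23 = 9
-1728 * (4 a)^3 = -1728 * (4*16)^3 mod 23 = 7
j = 7 * 9^(-1) mod 23 = 11

j = 11 (mod 23)


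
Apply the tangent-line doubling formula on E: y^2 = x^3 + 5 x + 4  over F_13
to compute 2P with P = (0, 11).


Doubling: s = (3 x1^2 + a) / (2 y1)
s = (3*0^2 + 5) / (2*11) mod 13 = 2
x3 = s^2 - 2 x1 mod 13 = 2^2 - 2*0 = 4
y3 = s (x1 - x3) - y1 mod 13 = 2 * (0 - 4) - 11 = 7

2P = (4, 7)


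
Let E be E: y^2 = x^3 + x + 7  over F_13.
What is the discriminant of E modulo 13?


4 a^3 + 27 b^2 = 4*1^3 + 27*7^2 = 4 + 1323 = 1327
Delta = -16 * (1327) = -21232
Delta mod 13 = 10

Delta = 10 (mod 13)


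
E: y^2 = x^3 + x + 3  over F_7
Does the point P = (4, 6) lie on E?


Check whether y^2 = x^3 + 1 x + 3 (mod 7) for (x, y) = (4, 6).
LHS: y^2 = 6^2 mod 7 = 1
RHS: x^3 + 1 x + 3 = 4^3 + 1*4 + 3 mod 7 = 1
LHS = RHS

Yes, on the curve


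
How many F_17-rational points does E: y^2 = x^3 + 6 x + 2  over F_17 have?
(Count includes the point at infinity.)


For each x in F_17, count y with y^2 = x^3 + 6 x + 2 mod 17:
  x = 0: RHS = 2, y in [6, 11]  -> 2 point(s)
  x = 1: RHS = 9, y in [3, 14]  -> 2 point(s)
  x = 3: RHS = 13, y in [8, 9]  -> 2 point(s)
  x = 5: RHS = 4, y in [2, 15]  -> 2 point(s)
  x = 6: RHS = 16, y in [4, 13]  -> 2 point(s)
  x = 7: RHS = 13, y in [8, 9]  -> 2 point(s)
  x = 8: RHS = 1, y in [1, 16]  -> 2 point(s)
  x = 10: RHS = 8, y in [5, 12]  -> 2 point(s)
  x = 12: RHS = 0, y in [0]  -> 1 point(s)
  x = 13: RHS = 16, y in [4, 13]  -> 2 point(s)
  x = 14: RHS = 8, y in [5, 12]  -> 2 point(s)
  x = 15: RHS = 16, y in [4, 13]  -> 2 point(s)
Affine points: 23. Add the point at infinity: total = 24.

#E(F_17) = 24


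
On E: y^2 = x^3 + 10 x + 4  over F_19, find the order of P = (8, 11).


Compute successive multiples of P until we hit O:
  1P = (8, 11)
  2P = (0, 2)
  3P = (9, 14)
  4P = (11, 18)
  5P = (16, 2)
  6P = (12, 3)
  7P = (3, 17)
  8P = (14, 0)
  ... (continuing to 16P)
  16P = O

ord(P) = 16


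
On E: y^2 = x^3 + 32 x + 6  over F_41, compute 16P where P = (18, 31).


k = 16 = 10000_2 (binary, LSB first: 00001)
Double-and-add from P = (18, 31):
  bit 0 = 0: acc unchanged = O
  bit 1 = 0: acc unchanged = O
  bit 2 = 0: acc unchanged = O
  bit 3 = 0: acc unchanged = O
  bit 4 = 1: acc = O + (13, 35) = (13, 35)

16P = (13, 35)


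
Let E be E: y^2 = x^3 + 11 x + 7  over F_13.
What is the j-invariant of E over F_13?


Delta = -16(4 a^3 + 27 b^2) mod 13 = 1
-1728 * (4 a)^3 = -1728 * (4*11)^3 mod 13 = 8
j = 8 * 1^(-1) mod 13 = 8

j = 8 (mod 13)


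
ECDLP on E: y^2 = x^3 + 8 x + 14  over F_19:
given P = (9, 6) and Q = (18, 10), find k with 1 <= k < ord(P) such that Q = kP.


Enumerate multiples of P until we hit Q = (18, 10):
  1P = (9, 6)
  2P = (18, 10)
Match found at i = 2.

k = 2


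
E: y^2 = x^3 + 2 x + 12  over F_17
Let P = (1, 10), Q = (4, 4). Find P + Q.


P != Q, so use the chord formula.
s = (y2 - y1) / (x2 - x1) = (11) / (3) mod 17 = 15
x3 = s^2 - x1 - x2 mod 17 = 15^2 - 1 - 4 = 16
y3 = s (x1 - x3) - y1 mod 17 = 15 * (1 - 16) - 10 = 3

P + Q = (16, 3)


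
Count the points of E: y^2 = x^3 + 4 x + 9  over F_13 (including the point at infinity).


For each x in F_13, count y with y^2 = x^3 + 4 x + 9 mod 13:
  x = 0: RHS = 9, y in [3, 10]  -> 2 point(s)
  x = 1: RHS = 1, y in [1, 12]  -> 2 point(s)
  x = 2: RHS = 12, y in [5, 8]  -> 2 point(s)
  x = 3: RHS = 9, y in [3, 10]  -> 2 point(s)
  x = 7: RHS = 3, y in [4, 9]  -> 2 point(s)
  x = 10: RHS = 9, y in [3, 10]  -> 2 point(s)
  x = 12: RHS = 4, y in [2, 11]  -> 2 point(s)
Affine points: 14. Add the point at infinity: total = 15.

#E(F_13) = 15


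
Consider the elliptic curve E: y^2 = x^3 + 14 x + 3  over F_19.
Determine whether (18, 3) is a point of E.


Check whether y^2 = x^3 + 14 x + 3 (mod 19) for (x, y) = (18, 3).
LHS: y^2 = 3^2 mod 19 = 9
RHS: x^3 + 14 x + 3 = 18^3 + 14*18 + 3 mod 19 = 7
LHS != RHS

No, not on the curve


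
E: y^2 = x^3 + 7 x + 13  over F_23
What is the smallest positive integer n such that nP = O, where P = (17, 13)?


Compute successive multiples of P until we hit O:
  1P = (17, 13)
  2P = (12, 10)
  3P = (10, 5)
  4P = (2, 14)
  5P = (13, 22)
  6P = (11, 8)
  7P = (4, 17)
  8P = (4, 6)
  ... (continuing to 15P)
  15P = O

ord(P) = 15


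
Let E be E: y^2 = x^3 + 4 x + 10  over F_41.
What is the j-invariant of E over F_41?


Delta = -16(4 a^3 + 27 b^2) mod 41 = 18
-1728 * (4 a)^3 = -1728 * (4*4)^3 mod 41 = 24
j = 24 * 18^(-1) mod 41 = 15

j = 15 (mod 41)


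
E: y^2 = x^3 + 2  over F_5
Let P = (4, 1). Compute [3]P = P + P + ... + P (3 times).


k = 3 = 11_2 (binary, LSB first: 11)
Double-and-add from P = (4, 1):
  bit 0 = 1: acc = O + (4, 1) = (4, 1)
  bit 1 = 1: acc = (4, 1) + (3, 3) = (2, 0)

3P = (2, 0)


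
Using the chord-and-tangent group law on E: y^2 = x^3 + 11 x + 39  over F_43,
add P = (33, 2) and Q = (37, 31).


P != Q, so use the chord formula.
s = (y2 - y1) / (x2 - x1) = (29) / (4) mod 43 = 18
x3 = s^2 - x1 - x2 mod 43 = 18^2 - 33 - 37 = 39
y3 = s (x1 - x3) - y1 mod 43 = 18 * (33 - 39) - 2 = 19

P + Q = (39, 19)


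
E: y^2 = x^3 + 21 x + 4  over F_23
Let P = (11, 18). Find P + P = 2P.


Doubling: s = (3 x1^2 + a) / (2 y1)
s = (3*11^2 + 21) / (2*18) mod 23 = 3
x3 = s^2 - 2 x1 mod 23 = 3^2 - 2*11 = 10
y3 = s (x1 - x3) - y1 mod 23 = 3 * (11 - 10) - 18 = 8

2P = (10, 8)


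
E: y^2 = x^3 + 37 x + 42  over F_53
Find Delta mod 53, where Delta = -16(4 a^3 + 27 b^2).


4 a^3 + 27 b^2 = 4*37^3 + 27*42^2 = 202612 + 47628 = 250240
Delta = -16 * (250240) = -4003840
Delta mod 53 = 45

Delta = 45 (mod 53)


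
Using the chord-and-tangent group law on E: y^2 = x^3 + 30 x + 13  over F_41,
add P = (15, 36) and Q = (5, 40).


P != Q, so use the chord formula.
s = (y2 - y1) / (x2 - x1) = (4) / (31) mod 41 = 16
x3 = s^2 - x1 - x2 mod 41 = 16^2 - 15 - 5 = 31
y3 = s (x1 - x3) - y1 mod 41 = 16 * (15 - 31) - 36 = 36

P + Q = (31, 36)


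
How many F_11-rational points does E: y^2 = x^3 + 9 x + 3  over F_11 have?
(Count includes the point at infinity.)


For each x in F_11, count y with y^2 = x^3 + 9 x + 3 mod 11:
  x = 0: RHS = 3, y in [5, 6]  -> 2 point(s)
  x = 4: RHS = 4, y in [2, 9]  -> 2 point(s)
  x = 6: RHS = 9, y in [3, 8]  -> 2 point(s)
  x = 8: RHS = 4, y in [2, 9]  -> 2 point(s)
  x = 10: RHS = 4, y in [2, 9]  -> 2 point(s)
Affine points: 10. Add the point at infinity: total = 11.

#E(F_11) = 11


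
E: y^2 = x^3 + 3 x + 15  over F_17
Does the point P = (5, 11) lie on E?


Check whether y^2 = x^3 + 3 x + 15 (mod 17) for (x, y) = (5, 11).
LHS: y^2 = 11^2 mod 17 = 2
RHS: x^3 + 3 x + 15 = 5^3 + 3*5 + 15 mod 17 = 2
LHS = RHS

Yes, on the curve


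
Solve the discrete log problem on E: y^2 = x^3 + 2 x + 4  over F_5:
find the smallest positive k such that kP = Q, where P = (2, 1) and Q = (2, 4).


Enumerate multiples of P until we hit Q = (2, 4):
  1P = (2, 1)
  2P = (0, 3)
  3P = (4, 1)
  4P = (4, 4)
  5P = (0, 2)
  6P = (2, 4)
Match found at i = 6.

k = 6


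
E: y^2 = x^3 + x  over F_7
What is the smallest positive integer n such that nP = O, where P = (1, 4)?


Compute successive multiples of P until we hit O:
  1P = (1, 4)
  2P = (0, 0)
  3P = (1, 3)
  4P = O

ord(P) = 4


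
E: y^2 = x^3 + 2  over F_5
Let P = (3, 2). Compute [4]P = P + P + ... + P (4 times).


k = 4 = 100_2 (binary, LSB first: 001)
Double-and-add from P = (3, 2):
  bit 0 = 0: acc unchanged = O
  bit 1 = 0: acc unchanged = O
  bit 2 = 1: acc = O + (3, 2) = (3, 2)

4P = (3, 2)


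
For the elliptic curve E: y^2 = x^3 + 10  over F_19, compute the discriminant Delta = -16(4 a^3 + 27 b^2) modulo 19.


4 a^3 + 27 b^2 = 4*0^3 + 27*10^2 = 0 + 2700 = 2700
Delta = -16 * (2700) = -43200
Delta mod 19 = 6

Delta = 6 (mod 19)


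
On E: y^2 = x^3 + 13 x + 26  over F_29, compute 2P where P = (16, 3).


Doubling: s = (3 x1^2 + a) / (2 y1)
s = (3*16^2 + 13) / (2*3) mod 29 = 19
x3 = s^2 - 2 x1 mod 29 = 19^2 - 2*16 = 10
y3 = s (x1 - x3) - y1 mod 29 = 19 * (16 - 10) - 3 = 24

2P = (10, 24)


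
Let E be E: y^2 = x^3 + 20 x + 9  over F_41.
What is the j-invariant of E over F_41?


Delta = -16(4 a^3 + 27 b^2) mod 41 = 30
-1728 * (4 a)^3 = -1728 * (4*20)^3 mod 41 = 7
j = 7 * 30^(-1) mod 41 = 18

j = 18 (mod 41)


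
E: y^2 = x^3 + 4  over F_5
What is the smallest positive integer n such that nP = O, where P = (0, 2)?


Compute successive multiples of P until we hit O:
  1P = (0, 2)
  2P = (0, 3)
  3P = O

ord(P) = 3


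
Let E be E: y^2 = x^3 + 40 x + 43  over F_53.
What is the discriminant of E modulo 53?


4 a^3 + 27 b^2 = 4*40^3 + 27*43^2 = 256000 + 49923 = 305923
Delta = -16 * (305923) = -4894768
Delta mod 53 = 47

Delta = 47 (mod 53)


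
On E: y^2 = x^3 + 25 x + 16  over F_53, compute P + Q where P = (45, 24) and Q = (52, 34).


P != Q, so use the chord formula.
s = (y2 - y1) / (x2 - x1) = (10) / (7) mod 53 = 9
x3 = s^2 - x1 - x2 mod 53 = 9^2 - 45 - 52 = 37
y3 = s (x1 - x3) - y1 mod 53 = 9 * (45 - 37) - 24 = 48

P + Q = (37, 48)


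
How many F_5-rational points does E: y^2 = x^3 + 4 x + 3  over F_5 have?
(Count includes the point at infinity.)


For each x in F_5, count y with y^2 = x^3 + 4 x + 3 mod 5:
  x = 2: RHS = 4, y in [2, 3]  -> 2 point(s)
Affine points: 2. Add the point at infinity: total = 3.

#E(F_5) = 3


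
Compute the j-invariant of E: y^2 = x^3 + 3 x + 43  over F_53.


Delta = -16(4 a^3 + 27 b^2) mod 53 = 16
-1728 * (4 a)^3 = -1728 * (4*3)^3 mod 53 = 36
j = 36 * 16^(-1) mod 53 = 42

j = 42 (mod 53)


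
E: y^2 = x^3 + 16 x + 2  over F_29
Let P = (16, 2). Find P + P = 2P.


Doubling: s = (3 x1^2 + a) / (2 y1)
s = (3*16^2 + 16) / (2*2) mod 29 = 22
x3 = s^2 - 2 x1 mod 29 = 22^2 - 2*16 = 17
y3 = s (x1 - x3) - y1 mod 29 = 22 * (16 - 17) - 2 = 5

2P = (17, 5)


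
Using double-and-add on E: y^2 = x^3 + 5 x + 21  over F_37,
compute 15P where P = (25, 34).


k = 15 = 1111_2 (binary, LSB first: 1111)
Double-and-add from P = (25, 34):
  bit 0 = 1: acc = O + (25, 34) = (25, 34)
  bit 1 = 1: acc = (25, 34) + (12, 12) = (16, 4)
  bit 2 = 1: acc = (16, 4) + (3, 27) = (15, 17)
  bit 3 = 1: acc = (15, 17) + (1, 29) = (24, 33)

15P = (24, 33)


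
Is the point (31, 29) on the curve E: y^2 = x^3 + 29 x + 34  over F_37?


Check whether y^2 = x^3 + 29 x + 34 (mod 37) for (x, y) = (31, 29).
LHS: y^2 = 29^2 mod 37 = 27
RHS: x^3 + 29 x + 34 = 31^3 + 29*31 + 34 mod 37 = 14
LHS != RHS

No, not on the curve


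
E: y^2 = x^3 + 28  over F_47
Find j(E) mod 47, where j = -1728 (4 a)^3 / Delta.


Delta = -16(4 a^3 + 27 b^2) mod 47 = 41
-1728 * (4 a)^3 = -1728 * (4*0)^3 mod 47 = 0
j = 0 * 41^(-1) mod 47 = 0

j = 0 (mod 47)


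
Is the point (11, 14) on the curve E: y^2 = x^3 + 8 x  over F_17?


Check whether y^2 = x^3 + 8 x + 0 (mod 17) for (x, y) = (11, 14).
LHS: y^2 = 14^2 mod 17 = 9
RHS: x^3 + 8 x + 0 = 11^3 + 8*11 + 0 mod 17 = 8
LHS != RHS

No, not on the curve


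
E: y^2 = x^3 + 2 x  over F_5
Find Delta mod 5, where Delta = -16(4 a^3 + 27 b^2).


4 a^3 + 27 b^2 = 4*2^3 + 27*0^2 = 32 + 0 = 32
Delta = -16 * (32) = -512
Delta mod 5 = 3

Delta = 3 (mod 5)


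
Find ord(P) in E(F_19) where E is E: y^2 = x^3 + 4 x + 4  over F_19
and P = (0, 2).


Compute successive multiples of P until we hit O:
  1P = (0, 2)
  2P = (1, 16)
  3P = (5, 4)
  4P = (2, 1)
  5P = (3, 9)
  6P = (13, 12)
  7P = (13, 7)
  8P = (3, 10)
  ... (continuing to 13P)
  13P = O

ord(P) = 13


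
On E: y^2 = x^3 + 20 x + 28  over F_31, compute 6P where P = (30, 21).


k = 6 = 110_2 (binary, LSB first: 011)
Double-and-add from P = (30, 21):
  bit 0 = 0: acc unchanged = O
  bit 1 = 1: acc = O + (22, 7) = (22, 7)
  bit 2 = 1: acc = (22, 7) + (25, 23) = (9, 21)

6P = (9, 21)


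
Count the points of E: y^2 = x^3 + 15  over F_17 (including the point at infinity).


For each x in F_17, count y with y^2 = x^3 + 0 x + 15 mod 17:
  x = 0: RHS = 15, y in [7, 10]  -> 2 point(s)
  x = 1: RHS = 16, y in [4, 13]  -> 2 point(s)
  x = 3: RHS = 8, y in [5, 12]  -> 2 point(s)
  x = 5: RHS = 4, y in [2, 15]  -> 2 point(s)
  x = 7: RHS = 1, y in [1, 16]  -> 2 point(s)
  x = 8: RHS = 0, y in [0]  -> 1 point(s)
  x = 9: RHS = 13, y in [8, 9]  -> 2 point(s)
  x = 12: RHS = 9, y in [3, 14]  -> 2 point(s)
  x = 13: RHS = 2, y in [6, 11]  -> 2 point(s)
Affine points: 17. Add the point at infinity: total = 18.

#E(F_17) = 18


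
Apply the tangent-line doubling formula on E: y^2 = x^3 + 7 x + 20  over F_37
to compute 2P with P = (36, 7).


Doubling: s = (3 x1^2 + a) / (2 y1)
s = (3*36^2 + 7) / (2*7) mod 37 = 6
x3 = s^2 - 2 x1 mod 37 = 6^2 - 2*36 = 1
y3 = s (x1 - x3) - y1 mod 37 = 6 * (36 - 1) - 7 = 18

2P = (1, 18)


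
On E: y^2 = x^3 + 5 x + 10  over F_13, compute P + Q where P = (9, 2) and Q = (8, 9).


P != Q, so use the chord formula.
s = (y2 - y1) / (x2 - x1) = (7) / (12) mod 13 = 6
x3 = s^2 - x1 - x2 mod 13 = 6^2 - 9 - 8 = 6
y3 = s (x1 - x3) - y1 mod 13 = 6 * (9 - 6) - 2 = 3

P + Q = (6, 3)


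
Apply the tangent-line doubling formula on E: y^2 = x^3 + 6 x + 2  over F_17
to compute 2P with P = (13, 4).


Doubling: s = (3 x1^2 + a) / (2 y1)
s = (3*13^2 + 6) / (2*4) mod 17 = 11
x3 = s^2 - 2 x1 mod 17 = 11^2 - 2*13 = 10
y3 = s (x1 - x3) - y1 mod 17 = 11 * (13 - 10) - 4 = 12

2P = (10, 12)


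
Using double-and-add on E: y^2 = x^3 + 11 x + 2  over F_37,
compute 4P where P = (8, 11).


k = 4 = 100_2 (binary, LSB first: 001)
Double-and-add from P = (8, 11):
  bit 0 = 0: acc unchanged = O
  bit 1 = 0: acc unchanged = O
  bit 2 = 1: acc = O + (28, 5) = (28, 5)

4P = (28, 5)


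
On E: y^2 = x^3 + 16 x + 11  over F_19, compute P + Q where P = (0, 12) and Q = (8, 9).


P != Q, so use the chord formula.
s = (y2 - y1) / (x2 - x1) = (16) / (8) mod 19 = 2
x3 = s^2 - x1 - x2 mod 19 = 2^2 - 0 - 8 = 15
y3 = s (x1 - x3) - y1 mod 19 = 2 * (0 - 15) - 12 = 15

P + Q = (15, 15)


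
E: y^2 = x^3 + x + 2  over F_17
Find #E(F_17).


For each x in F_17, count y with y^2 = x^3 + 1 x + 2 mod 17:
  x = 0: RHS = 2, y in [6, 11]  -> 2 point(s)
  x = 1: RHS = 4, y in [2, 15]  -> 2 point(s)
  x = 3: RHS = 15, y in [7, 10]  -> 2 point(s)
  x = 4: RHS = 2, y in [6, 11]  -> 2 point(s)
  x = 5: RHS = 13, y in [8, 9]  -> 2 point(s)
  x = 9: RHS = 9, y in [3, 14]  -> 2 point(s)
  x = 10: RHS = 9, y in [3, 14]  -> 2 point(s)
  x = 11: RHS = 1, y in [1, 16]  -> 2 point(s)
  x = 12: RHS = 8, y in [5, 12]  -> 2 point(s)
  x = 13: RHS = 2, y in [6, 11]  -> 2 point(s)
  x = 15: RHS = 9, y in [3, 14]  -> 2 point(s)
  x = 16: RHS = 0, y in [0]  -> 1 point(s)
Affine points: 23. Add the point at infinity: total = 24.

#E(F_17) = 24


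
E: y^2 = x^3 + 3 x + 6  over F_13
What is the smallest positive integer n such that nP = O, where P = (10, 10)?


Compute successive multiples of P until we hit O:
  1P = (10, 10)
  2P = (5, 4)
  3P = (1, 6)
  4P = (3, 9)
  5P = (4, 2)
  6P = (8, 10)
  7P = (8, 3)
  8P = (4, 11)
  ... (continuing to 13P)
  13P = O

ord(P) = 13


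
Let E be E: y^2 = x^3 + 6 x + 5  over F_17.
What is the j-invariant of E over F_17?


Delta = -16(4 a^3 + 27 b^2) mod 17 = 9
-1728 * (4 a)^3 = -1728 * (4*6)^3 mod 17 = 1
j = 1 * 9^(-1) mod 17 = 2

j = 2 (mod 17)


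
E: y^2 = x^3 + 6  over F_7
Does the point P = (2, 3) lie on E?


Check whether y^2 = x^3 + 0 x + 6 (mod 7) for (x, y) = (2, 3).
LHS: y^2 = 3^2 mod 7 = 2
RHS: x^3 + 0 x + 6 = 2^3 + 0*2 + 6 mod 7 = 0
LHS != RHS

No, not on the curve


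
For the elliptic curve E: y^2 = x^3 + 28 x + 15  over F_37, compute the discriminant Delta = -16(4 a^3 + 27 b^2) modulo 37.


4 a^3 + 27 b^2 = 4*28^3 + 27*15^2 = 87808 + 6075 = 93883
Delta = -16 * (93883) = -1502128
Delta mod 37 = 35

Delta = 35 (mod 37)


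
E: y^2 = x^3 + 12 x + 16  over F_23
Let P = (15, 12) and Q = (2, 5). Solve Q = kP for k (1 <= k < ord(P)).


Enumerate multiples of P until we hit Q = (2, 5):
  1P = (15, 12)
  2P = (2, 18)
  3P = (22, 16)
  4P = (22, 7)
  5P = (2, 5)
Match found at i = 5.

k = 5


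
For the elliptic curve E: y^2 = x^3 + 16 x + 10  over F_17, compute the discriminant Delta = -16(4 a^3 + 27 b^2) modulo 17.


4 a^3 + 27 b^2 = 4*16^3 + 27*10^2 = 16384 + 2700 = 19084
Delta = -16 * (19084) = -305344
Delta mod 17 = 10

Delta = 10 (mod 17)


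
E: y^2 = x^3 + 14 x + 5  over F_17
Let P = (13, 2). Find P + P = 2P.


Doubling: s = (3 x1^2 + a) / (2 y1)
s = (3*13^2 + 14) / (2*2) mod 17 = 7
x3 = s^2 - 2 x1 mod 17 = 7^2 - 2*13 = 6
y3 = s (x1 - x3) - y1 mod 17 = 7 * (13 - 6) - 2 = 13

2P = (6, 13)


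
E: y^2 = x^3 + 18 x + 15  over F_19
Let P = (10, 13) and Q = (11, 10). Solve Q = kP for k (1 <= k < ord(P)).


Enumerate multiples of P until we hit Q = (11, 10):
  1P = (10, 13)
  2P = (3, 1)
  3P = (7, 3)
  4P = (11, 9)
  5P = (14, 3)
  6P = (6, 15)
  7P = (8, 5)
  8P = (17, 16)
  9P = (17, 3)
  10P = (8, 14)
  11P = (6, 4)
  12P = (14, 16)
  13P = (11, 10)
Match found at i = 13.

k = 13


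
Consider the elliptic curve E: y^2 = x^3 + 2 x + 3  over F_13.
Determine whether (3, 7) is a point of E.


Check whether y^2 = x^3 + 2 x + 3 (mod 13) for (x, y) = (3, 7).
LHS: y^2 = 7^2 mod 13 = 10
RHS: x^3 + 2 x + 3 = 3^3 + 2*3 + 3 mod 13 = 10
LHS = RHS

Yes, on the curve


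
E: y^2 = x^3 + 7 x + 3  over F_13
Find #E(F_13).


For each x in F_13, count y with y^2 = x^3 + 7 x + 3 mod 13:
  x = 0: RHS = 3, y in [4, 9]  -> 2 point(s)
  x = 2: RHS = 12, y in [5, 8]  -> 2 point(s)
  x = 3: RHS = 12, y in [5, 8]  -> 2 point(s)
  x = 4: RHS = 4, y in [2, 11]  -> 2 point(s)
  x = 6: RHS = 1, y in [1, 12]  -> 2 point(s)
  x = 8: RHS = 12, y in [5, 8]  -> 2 point(s)
Affine points: 12. Add the point at infinity: total = 13.

#E(F_13) = 13


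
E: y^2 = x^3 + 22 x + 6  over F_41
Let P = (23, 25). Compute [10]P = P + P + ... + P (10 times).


k = 10 = 1010_2 (binary, LSB first: 0101)
Double-and-add from P = (23, 25):
  bit 0 = 0: acc unchanged = O
  bit 1 = 1: acc = O + (18, 17) = (18, 17)
  bit 2 = 0: acc unchanged = (18, 17)
  bit 3 = 1: acc = (18, 17) + (11, 29) = (30, 27)

10P = (30, 27)


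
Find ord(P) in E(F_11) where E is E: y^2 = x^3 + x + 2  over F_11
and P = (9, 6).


Compute successive multiples of P until we hit O:
  1P = (9, 6)
  2P = (8, 7)
  3P = (6, 2)
  4P = (10, 0)
  5P = (6, 9)
  6P = (8, 4)
  7P = (9, 5)
  8P = O

ord(P) = 8


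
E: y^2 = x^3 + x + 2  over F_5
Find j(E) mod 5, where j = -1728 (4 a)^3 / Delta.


Delta = -16(4 a^3 + 27 b^2) mod 5 = 3
-1728 * (4 a)^3 = -1728 * (4*1)^3 mod 5 = 3
j = 3 * 3^(-1) mod 5 = 1

j = 1 (mod 5)


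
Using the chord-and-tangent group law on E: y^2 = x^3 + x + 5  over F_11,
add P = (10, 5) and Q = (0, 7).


P != Q, so use the chord formula.
s = (y2 - y1) / (x2 - x1) = (2) / (1) mod 11 = 2
x3 = s^2 - x1 - x2 mod 11 = 2^2 - 10 - 0 = 5
y3 = s (x1 - x3) - y1 mod 11 = 2 * (10 - 5) - 5 = 5

P + Q = (5, 5)


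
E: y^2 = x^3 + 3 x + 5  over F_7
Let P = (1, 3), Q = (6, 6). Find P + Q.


P != Q, so use the chord formula.
s = (y2 - y1) / (x2 - x1) = (3) / (5) mod 7 = 2
x3 = s^2 - x1 - x2 mod 7 = 2^2 - 1 - 6 = 4
y3 = s (x1 - x3) - y1 mod 7 = 2 * (1 - 4) - 3 = 5

P + Q = (4, 5)


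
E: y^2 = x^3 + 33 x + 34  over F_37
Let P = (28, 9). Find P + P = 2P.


Doubling: s = (3 x1^2 + a) / (2 y1)
s = (3*28^2 + 33) / (2*9) mod 37 = 3
x3 = s^2 - 2 x1 mod 37 = 3^2 - 2*28 = 27
y3 = s (x1 - x3) - y1 mod 37 = 3 * (28 - 27) - 9 = 31

2P = (27, 31)


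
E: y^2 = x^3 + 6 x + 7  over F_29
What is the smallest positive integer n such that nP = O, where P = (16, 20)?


Compute successive multiples of P until we hit O:
  1P = (16, 20)
  2P = (19, 22)
  3P = (17, 18)
  4P = (0, 6)
  5P = (26, 22)
  6P = (23, 25)
  7P = (13, 7)
  8P = (22, 12)
  ... (continuing to 36P)
  36P = O

ord(P) = 36


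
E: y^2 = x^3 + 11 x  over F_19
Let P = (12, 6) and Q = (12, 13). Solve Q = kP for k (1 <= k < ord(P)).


Enumerate multiples of P until we hit Q = (12, 13):
  1P = (12, 6)
  2P = (0, 0)
  3P = (12, 13)
Match found at i = 3.

k = 3


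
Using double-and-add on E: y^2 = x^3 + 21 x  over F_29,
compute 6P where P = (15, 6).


k = 6 = 110_2 (binary, LSB first: 011)
Double-and-add from P = (15, 6):
  bit 0 = 0: acc unchanged = O
  bit 1 = 1: acc = O + (28, 23) = (28, 23)
  bit 2 = 1: acc = (28, 23) + (6, 20) = (23, 8)

6P = (23, 8)


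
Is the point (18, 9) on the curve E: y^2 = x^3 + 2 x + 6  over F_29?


Check whether y^2 = x^3 + 2 x + 6 (mod 29) for (x, y) = (18, 9).
LHS: y^2 = 9^2 mod 29 = 23
RHS: x^3 + 2 x + 6 = 18^3 + 2*18 + 6 mod 29 = 16
LHS != RHS

No, not on the curve


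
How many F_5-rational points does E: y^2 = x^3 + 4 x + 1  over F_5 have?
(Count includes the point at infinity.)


For each x in F_5, count y with y^2 = x^3 + 4 x + 1 mod 5:
  x = 0: RHS = 1, y in [1, 4]  -> 2 point(s)
  x = 1: RHS = 1, y in [1, 4]  -> 2 point(s)
  x = 3: RHS = 0, y in [0]  -> 1 point(s)
  x = 4: RHS = 1, y in [1, 4]  -> 2 point(s)
Affine points: 7. Add the point at infinity: total = 8.

#E(F_5) = 8


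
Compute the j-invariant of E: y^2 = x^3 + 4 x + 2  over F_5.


Delta = -16(4 a^3 + 27 b^2) mod 5 = 1
-1728 * (4 a)^3 = -1728 * (4*4)^3 mod 5 = 2
j = 2 * 1^(-1) mod 5 = 2

j = 2 (mod 5)


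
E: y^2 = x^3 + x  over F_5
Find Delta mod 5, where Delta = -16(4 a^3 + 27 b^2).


4 a^3 + 27 b^2 = 4*1^3 + 27*0^2 = 4 + 0 = 4
Delta = -16 * (4) = -64
Delta mod 5 = 1

Delta = 1 (mod 5)


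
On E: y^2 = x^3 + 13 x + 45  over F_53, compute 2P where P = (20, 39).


Doubling: s = (3 x1^2 + a) / (2 y1)
s = (3*20^2 + 13) / (2*39) mod 53 = 4
x3 = s^2 - 2 x1 mod 53 = 4^2 - 2*20 = 29
y3 = s (x1 - x3) - y1 mod 53 = 4 * (20 - 29) - 39 = 31

2P = (29, 31)


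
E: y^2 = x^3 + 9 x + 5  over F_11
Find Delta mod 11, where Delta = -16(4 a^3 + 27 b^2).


4 a^3 + 27 b^2 = 4*9^3 + 27*5^2 = 2916 + 675 = 3591
Delta = -16 * (3591) = -57456
Delta mod 11 = 8

Delta = 8 (mod 11)


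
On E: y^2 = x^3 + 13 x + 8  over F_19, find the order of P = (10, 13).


Compute successive multiples of P until we hit O:
  1P = (10, 13)
  2P = (15, 5)
  3P = (11, 0)
  4P = (15, 14)
  5P = (10, 6)
  6P = O

ord(P) = 6


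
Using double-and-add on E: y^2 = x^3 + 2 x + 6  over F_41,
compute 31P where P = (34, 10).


k = 31 = 11111_2 (binary, LSB first: 11111)
Double-and-add from P = (34, 10):
  bit 0 = 1: acc = O + (34, 10) = (34, 10)
  bit 1 = 1: acc = (34, 10) + (12, 35) = (4, 23)
  bit 2 = 1: acc = (4, 23) + (21, 24) = (37, 4)
  bit 3 = 1: acc = (37, 4) + (15, 34) = (20, 25)
  bit 4 = 1: acc = (20, 25) + (3, 30) = (10, 1)

31P = (10, 1)


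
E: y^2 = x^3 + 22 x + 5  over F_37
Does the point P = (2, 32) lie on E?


Check whether y^2 = x^3 + 22 x + 5 (mod 37) for (x, y) = (2, 32).
LHS: y^2 = 32^2 mod 37 = 25
RHS: x^3 + 22 x + 5 = 2^3 + 22*2 + 5 mod 37 = 20
LHS != RHS

No, not on the curve


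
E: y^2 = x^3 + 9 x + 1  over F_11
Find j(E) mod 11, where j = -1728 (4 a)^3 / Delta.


Delta = -16(4 a^3 + 27 b^2) mod 11 = 3
-1728 * (4 a)^3 = -1728 * (4*9)^3 mod 11 = 6
j = 6 * 3^(-1) mod 11 = 2

j = 2 (mod 11)
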